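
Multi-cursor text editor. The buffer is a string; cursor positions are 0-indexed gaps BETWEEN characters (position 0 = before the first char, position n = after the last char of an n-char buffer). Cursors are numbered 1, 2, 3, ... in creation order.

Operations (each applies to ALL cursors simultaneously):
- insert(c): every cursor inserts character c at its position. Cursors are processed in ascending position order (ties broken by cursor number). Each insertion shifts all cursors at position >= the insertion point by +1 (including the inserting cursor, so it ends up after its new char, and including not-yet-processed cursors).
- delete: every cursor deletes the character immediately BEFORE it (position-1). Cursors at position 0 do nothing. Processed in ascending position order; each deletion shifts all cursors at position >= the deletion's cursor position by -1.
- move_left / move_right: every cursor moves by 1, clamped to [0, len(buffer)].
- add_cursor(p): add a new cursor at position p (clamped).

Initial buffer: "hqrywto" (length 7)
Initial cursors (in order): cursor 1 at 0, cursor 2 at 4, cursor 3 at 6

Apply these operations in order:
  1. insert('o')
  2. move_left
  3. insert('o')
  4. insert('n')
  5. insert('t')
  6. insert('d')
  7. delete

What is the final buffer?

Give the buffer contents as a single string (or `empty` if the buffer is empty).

Answer: ontohqryontowtontoo

Derivation:
After op 1 (insert('o')): buffer="ohqryowtoo" (len 10), cursors c1@1 c2@6 c3@9, authorship 1....2..3.
After op 2 (move_left): buffer="ohqryowtoo" (len 10), cursors c1@0 c2@5 c3@8, authorship 1....2..3.
After op 3 (insert('o')): buffer="oohqryoowtooo" (len 13), cursors c1@1 c2@7 c3@11, authorship 11....22..33.
After op 4 (insert('n')): buffer="onohqryonowtonoo" (len 16), cursors c1@2 c2@9 c3@14, authorship 111....222..333.
After op 5 (insert('t')): buffer="ontohqryontowtontoo" (len 19), cursors c1@3 c2@11 c3@17, authorship 1111....2222..3333.
After op 6 (insert('d')): buffer="ontdohqryontdowtontdoo" (len 22), cursors c1@4 c2@13 c3@20, authorship 11111....22222..33333.
After op 7 (delete): buffer="ontohqryontowtontoo" (len 19), cursors c1@3 c2@11 c3@17, authorship 1111....2222..3333.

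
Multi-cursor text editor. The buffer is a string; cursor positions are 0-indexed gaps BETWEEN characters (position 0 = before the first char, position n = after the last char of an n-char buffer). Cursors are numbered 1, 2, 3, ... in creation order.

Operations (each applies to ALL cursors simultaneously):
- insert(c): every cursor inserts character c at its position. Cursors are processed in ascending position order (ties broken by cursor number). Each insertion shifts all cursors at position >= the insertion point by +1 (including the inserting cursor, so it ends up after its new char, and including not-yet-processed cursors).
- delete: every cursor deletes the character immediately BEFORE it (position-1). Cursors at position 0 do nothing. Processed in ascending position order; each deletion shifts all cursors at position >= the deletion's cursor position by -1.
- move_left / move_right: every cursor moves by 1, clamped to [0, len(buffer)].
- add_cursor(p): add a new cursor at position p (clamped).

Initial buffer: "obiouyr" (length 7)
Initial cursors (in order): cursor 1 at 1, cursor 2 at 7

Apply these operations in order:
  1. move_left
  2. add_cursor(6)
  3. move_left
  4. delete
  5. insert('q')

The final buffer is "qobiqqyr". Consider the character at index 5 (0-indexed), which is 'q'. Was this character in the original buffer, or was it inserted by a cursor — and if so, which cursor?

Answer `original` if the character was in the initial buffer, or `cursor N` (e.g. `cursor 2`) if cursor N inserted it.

Answer: cursor 3

Derivation:
After op 1 (move_left): buffer="obiouyr" (len 7), cursors c1@0 c2@6, authorship .......
After op 2 (add_cursor(6)): buffer="obiouyr" (len 7), cursors c1@0 c2@6 c3@6, authorship .......
After op 3 (move_left): buffer="obiouyr" (len 7), cursors c1@0 c2@5 c3@5, authorship .......
After op 4 (delete): buffer="obiyr" (len 5), cursors c1@0 c2@3 c3@3, authorship .....
After op 5 (insert('q')): buffer="qobiqqyr" (len 8), cursors c1@1 c2@6 c3@6, authorship 1...23..
Authorship (.=original, N=cursor N): 1 . . . 2 3 . .
Index 5: author = 3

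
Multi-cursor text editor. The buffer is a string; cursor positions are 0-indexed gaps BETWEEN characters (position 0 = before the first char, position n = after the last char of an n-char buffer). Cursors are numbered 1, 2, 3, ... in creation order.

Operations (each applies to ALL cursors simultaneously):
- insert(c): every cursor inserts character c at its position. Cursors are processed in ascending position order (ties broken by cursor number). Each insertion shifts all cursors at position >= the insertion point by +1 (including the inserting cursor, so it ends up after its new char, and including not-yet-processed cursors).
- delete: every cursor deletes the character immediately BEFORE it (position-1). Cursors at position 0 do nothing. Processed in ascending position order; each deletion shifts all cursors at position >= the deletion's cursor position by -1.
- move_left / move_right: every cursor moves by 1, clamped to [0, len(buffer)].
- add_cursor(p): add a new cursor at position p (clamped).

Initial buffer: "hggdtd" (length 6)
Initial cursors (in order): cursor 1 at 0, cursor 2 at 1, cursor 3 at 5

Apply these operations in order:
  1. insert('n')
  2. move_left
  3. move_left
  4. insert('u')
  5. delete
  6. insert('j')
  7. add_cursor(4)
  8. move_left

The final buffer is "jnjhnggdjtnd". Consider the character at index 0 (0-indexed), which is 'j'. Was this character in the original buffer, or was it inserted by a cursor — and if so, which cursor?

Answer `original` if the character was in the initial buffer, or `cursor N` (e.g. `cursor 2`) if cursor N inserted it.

After op 1 (insert('n')): buffer="nhnggdtnd" (len 9), cursors c1@1 c2@3 c3@8, authorship 1.2....3.
After op 2 (move_left): buffer="nhnggdtnd" (len 9), cursors c1@0 c2@2 c3@7, authorship 1.2....3.
After op 3 (move_left): buffer="nhnggdtnd" (len 9), cursors c1@0 c2@1 c3@6, authorship 1.2....3.
After op 4 (insert('u')): buffer="unuhnggdutnd" (len 12), cursors c1@1 c2@3 c3@9, authorship 112.2...3.3.
After op 5 (delete): buffer="nhnggdtnd" (len 9), cursors c1@0 c2@1 c3@6, authorship 1.2....3.
After op 6 (insert('j')): buffer="jnjhnggdjtnd" (len 12), cursors c1@1 c2@3 c3@9, authorship 112.2...3.3.
After op 7 (add_cursor(4)): buffer="jnjhnggdjtnd" (len 12), cursors c1@1 c2@3 c4@4 c3@9, authorship 112.2...3.3.
After op 8 (move_left): buffer="jnjhnggdjtnd" (len 12), cursors c1@0 c2@2 c4@3 c3@8, authorship 112.2...3.3.
Authorship (.=original, N=cursor N): 1 1 2 . 2 . . . 3 . 3 .
Index 0: author = 1

Answer: cursor 1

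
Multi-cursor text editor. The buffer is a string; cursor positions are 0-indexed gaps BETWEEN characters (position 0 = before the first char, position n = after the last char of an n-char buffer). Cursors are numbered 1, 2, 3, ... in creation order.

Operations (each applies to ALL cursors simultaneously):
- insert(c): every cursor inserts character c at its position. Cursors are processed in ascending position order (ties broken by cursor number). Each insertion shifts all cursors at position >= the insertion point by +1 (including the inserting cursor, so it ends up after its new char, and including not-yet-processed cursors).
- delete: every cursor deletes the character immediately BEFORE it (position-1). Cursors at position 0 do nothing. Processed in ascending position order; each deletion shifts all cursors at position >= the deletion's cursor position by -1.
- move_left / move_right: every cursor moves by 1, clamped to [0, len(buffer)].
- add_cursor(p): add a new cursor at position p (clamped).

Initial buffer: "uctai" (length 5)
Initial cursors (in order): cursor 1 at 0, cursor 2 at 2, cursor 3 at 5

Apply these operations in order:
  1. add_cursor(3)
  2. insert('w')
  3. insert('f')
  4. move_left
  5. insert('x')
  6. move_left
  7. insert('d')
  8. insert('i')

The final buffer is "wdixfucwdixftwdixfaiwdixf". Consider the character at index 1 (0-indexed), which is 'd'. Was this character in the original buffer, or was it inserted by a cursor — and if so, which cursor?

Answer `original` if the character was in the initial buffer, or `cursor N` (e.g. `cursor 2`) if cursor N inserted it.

After op 1 (add_cursor(3)): buffer="uctai" (len 5), cursors c1@0 c2@2 c4@3 c3@5, authorship .....
After op 2 (insert('w')): buffer="wucwtwaiw" (len 9), cursors c1@1 c2@4 c4@6 c3@9, authorship 1..2.4..3
After op 3 (insert('f')): buffer="wfucwftwfaiwf" (len 13), cursors c1@2 c2@6 c4@9 c3@13, authorship 11..22.44..33
After op 4 (move_left): buffer="wfucwftwfaiwf" (len 13), cursors c1@1 c2@5 c4@8 c3@12, authorship 11..22.44..33
After op 5 (insert('x')): buffer="wxfucwxftwxfaiwxf" (len 17), cursors c1@2 c2@7 c4@11 c3@16, authorship 111..222.444..333
After op 6 (move_left): buffer="wxfucwxftwxfaiwxf" (len 17), cursors c1@1 c2@6 c4@10 c3@15, authorship 111..222.444..333
After op 7 (insert('d')): buffer="wdxfucwdxftwdxfaiwdxf" (len 21), cursors c1@2 c2@8 c4@13 c3@19, authorship 1111..2222.4444..3333
After op 8 (insert('i')): buffer="wdixfucwdixftwdixfaiwdixf" (len 25), cursors c1@3 c2@10 c4@16 c3@23, authorship 11111..22222.44444..33333
Authorship (.=original, N=cursor N): 1 1 1 1 1 . . 2 2 2 2 2 . 4 4 4 4 4 . . 3 3 3 3 3
Index 1: author = 1

Answer: cursor 1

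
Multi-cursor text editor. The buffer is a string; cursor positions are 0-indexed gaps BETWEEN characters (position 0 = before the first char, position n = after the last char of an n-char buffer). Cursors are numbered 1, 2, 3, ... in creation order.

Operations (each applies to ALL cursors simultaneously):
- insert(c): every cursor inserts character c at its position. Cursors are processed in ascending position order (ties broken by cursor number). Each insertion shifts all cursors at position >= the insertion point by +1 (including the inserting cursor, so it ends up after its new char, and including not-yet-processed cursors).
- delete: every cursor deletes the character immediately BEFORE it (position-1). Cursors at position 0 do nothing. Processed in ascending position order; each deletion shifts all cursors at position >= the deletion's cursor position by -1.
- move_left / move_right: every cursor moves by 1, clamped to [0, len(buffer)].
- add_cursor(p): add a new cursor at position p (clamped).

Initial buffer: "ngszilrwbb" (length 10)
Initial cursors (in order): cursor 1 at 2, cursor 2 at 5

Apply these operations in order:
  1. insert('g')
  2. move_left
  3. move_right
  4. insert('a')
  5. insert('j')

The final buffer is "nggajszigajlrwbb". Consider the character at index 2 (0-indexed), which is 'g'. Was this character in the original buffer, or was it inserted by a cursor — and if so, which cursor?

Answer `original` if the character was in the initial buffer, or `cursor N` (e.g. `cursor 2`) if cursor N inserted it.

After op 1 (insert('g')): buffer="nggsziglrwbb" (len 12), cursors c1@3 c2@7, authorship ..1...2.....
After op 2 (move_left): buffer="nggsziglrwbb" (len 12), cursors c1@2 c2@6, authorship ..1...2.....
After op 3 (move_right): buffer="nggsziglrwbb" (len 12), cursors c1@3 c2@7, authorship ..1...2.....
After op 4 (insert('a')): buffer="nggaszigalrwbb" (len 14), cursors c1@4 c2@9, authorship ..11...22.....
After op 5 (insert('j')): buffer="nggajszigajlrwbb" (len 16), cursors c1@5 c2@11, authorship ..111...222.....
Authorship (.=original, N=cursor N): . . 1 1 1 . . . 2 2 2 . . . . .
Index 2: author = 1

Answer: cursor 1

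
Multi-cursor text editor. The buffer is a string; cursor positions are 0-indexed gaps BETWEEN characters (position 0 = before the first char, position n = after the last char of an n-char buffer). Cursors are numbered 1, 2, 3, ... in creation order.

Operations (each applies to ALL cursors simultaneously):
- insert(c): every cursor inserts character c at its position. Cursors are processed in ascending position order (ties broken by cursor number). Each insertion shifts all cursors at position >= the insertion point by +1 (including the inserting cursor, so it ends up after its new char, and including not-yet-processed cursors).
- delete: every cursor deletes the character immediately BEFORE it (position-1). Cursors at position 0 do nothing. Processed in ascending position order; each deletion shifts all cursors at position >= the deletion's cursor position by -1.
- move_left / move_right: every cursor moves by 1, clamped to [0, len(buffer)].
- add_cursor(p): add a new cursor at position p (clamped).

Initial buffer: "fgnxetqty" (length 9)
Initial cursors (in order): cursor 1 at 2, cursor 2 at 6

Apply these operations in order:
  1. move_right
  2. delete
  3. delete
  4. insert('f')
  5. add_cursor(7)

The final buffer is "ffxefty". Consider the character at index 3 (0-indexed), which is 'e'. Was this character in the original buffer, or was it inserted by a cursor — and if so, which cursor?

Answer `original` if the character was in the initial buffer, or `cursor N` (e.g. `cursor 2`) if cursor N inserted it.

Answer: original

Derivation:
After op 1 (move_right): buffer="fgnxetqty" (len 9), cursors c1@3 c2@7, authorship .........
After op 2 (delete): buffer="fgxetty" (len 7), cursors c1@2 c2@5, authorship .......
After op 3 (delete): buffer="fxety" (len 5), cursors c1@1 c2@3, authorship .....
After op 4 (insert('f')): buffer="ffxefty" (len 7), cursors c1@2 c2@5, authorship .1..2..
After op 5 (add_cursor(7)): buffer="ffxefty" (len 7), cursors c1@2 c2@5 c3@7, authorship .1..2..
Authorship (.=original, N=cursor N): . 1 . . 2 . .
Index 3: author = original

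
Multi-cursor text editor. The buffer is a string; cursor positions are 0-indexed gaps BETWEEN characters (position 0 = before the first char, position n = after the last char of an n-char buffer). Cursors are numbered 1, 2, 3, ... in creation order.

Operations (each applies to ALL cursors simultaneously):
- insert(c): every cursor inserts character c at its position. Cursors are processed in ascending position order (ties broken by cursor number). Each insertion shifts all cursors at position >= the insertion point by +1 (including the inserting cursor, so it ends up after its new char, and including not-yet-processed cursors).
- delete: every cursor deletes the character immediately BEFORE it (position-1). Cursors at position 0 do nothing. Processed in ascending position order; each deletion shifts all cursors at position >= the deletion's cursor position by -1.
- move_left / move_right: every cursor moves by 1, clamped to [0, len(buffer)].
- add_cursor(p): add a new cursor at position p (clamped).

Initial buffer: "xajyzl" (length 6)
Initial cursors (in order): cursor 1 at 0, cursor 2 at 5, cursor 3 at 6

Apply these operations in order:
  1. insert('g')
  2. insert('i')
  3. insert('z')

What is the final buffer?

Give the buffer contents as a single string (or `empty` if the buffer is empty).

After op 1 (insert('g')): buffer="gxajyzglg" (len 9), cursors c1@1 c2@7 c3@9, authorship 1.....2.3
After op 2 (insert('i')): buffer="gixajyzgilgi" (len 12), cursors c1@2 c2@9 c3@12, authorship 11.....22.33
After op 3 (insert('z')): buffer="gizxajyzgizlgiz" (len 15), cursors c1@3 c2@11 c3@15, authorship 111.....222.333

Answer: gizxajyzgizlgiz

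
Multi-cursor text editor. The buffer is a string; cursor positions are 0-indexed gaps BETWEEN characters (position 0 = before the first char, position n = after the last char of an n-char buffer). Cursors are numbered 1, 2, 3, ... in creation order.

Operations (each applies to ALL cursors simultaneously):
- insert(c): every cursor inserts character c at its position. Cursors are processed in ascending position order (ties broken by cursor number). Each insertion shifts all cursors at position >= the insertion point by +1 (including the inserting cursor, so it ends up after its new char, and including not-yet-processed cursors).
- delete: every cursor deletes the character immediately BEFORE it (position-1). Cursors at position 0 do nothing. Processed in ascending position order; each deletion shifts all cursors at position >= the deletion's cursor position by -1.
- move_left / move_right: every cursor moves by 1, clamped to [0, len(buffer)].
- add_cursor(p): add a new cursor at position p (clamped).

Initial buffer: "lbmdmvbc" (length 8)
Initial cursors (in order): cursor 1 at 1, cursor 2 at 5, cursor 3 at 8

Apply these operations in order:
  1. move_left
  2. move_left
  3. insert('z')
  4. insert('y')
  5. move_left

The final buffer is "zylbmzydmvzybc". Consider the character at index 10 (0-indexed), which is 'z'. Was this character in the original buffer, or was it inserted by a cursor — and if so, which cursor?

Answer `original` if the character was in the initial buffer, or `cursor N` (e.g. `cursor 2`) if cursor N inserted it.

Answer: cursor 3

Derivation:
After op 1 (move_left): buffer="lbmdmvbc" (len 8), cursors c1@0 c2@4 c3@7, authorship ........
After op 2 (move_left): buffer="lbmdmvbc" (len 8), cursors c1@0 c2@3 c3@6, authorship ........
After op 3 (insert('z')): buffer="zlbmzdmvzbc" (len 11), cursors c1@1 c2@5 c3@9, authorship 1...2...3..
After op 4 (insert('y')): buffer="zylbmzydmvzybc" (len 14), cursors c1@2 c2@7 c3@12, authorship 11...22...33..
After op 5 (move_left): buffer="zylbmzydmvzybc" (len 14), cursors c1@1 c2@6 c3@11, authorship 11...22...33..
Authorship (.=original, N=cursor N): 1 1 . . . 2 2 . . . 3 3 . .
Index 10: author = 3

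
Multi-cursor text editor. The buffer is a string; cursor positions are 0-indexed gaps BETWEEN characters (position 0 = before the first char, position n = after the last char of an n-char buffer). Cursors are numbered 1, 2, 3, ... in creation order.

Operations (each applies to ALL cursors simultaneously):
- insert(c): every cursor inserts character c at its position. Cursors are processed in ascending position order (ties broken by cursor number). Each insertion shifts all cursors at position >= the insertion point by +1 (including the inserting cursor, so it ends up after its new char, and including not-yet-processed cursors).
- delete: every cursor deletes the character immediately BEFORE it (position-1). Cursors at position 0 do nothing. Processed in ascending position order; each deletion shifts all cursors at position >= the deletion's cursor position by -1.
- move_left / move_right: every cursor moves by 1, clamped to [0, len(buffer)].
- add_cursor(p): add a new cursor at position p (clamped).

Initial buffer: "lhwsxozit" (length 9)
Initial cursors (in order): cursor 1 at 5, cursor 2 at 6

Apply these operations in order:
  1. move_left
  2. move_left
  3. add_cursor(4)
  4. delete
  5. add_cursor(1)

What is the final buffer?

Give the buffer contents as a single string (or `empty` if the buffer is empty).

Answer: lxozit

Derivation:
After op 1 (move_left): buffer="lhwsxozit" (len 9), cursors c1@4 c2@5, authorship .........
After op 2 (move_left): buffer="lhwsxozit" (len 9), cursors c1@3 c2@4, authorship .........
After op 3 (add_cursor(4)): buffer="lhwsxozit" (len 9), cursors c1@3 c2@4 c3@4, authorship .........
After op 4 (delete): buffer="lxozit" (len 6), cursors c1@1 c2@1 c3@1, authorship ......
After op 5 (add_cursor(1)): buffer="lxozit" (len 6), cursors c1@1 c2@1 c3@1 c4@1, authorship ......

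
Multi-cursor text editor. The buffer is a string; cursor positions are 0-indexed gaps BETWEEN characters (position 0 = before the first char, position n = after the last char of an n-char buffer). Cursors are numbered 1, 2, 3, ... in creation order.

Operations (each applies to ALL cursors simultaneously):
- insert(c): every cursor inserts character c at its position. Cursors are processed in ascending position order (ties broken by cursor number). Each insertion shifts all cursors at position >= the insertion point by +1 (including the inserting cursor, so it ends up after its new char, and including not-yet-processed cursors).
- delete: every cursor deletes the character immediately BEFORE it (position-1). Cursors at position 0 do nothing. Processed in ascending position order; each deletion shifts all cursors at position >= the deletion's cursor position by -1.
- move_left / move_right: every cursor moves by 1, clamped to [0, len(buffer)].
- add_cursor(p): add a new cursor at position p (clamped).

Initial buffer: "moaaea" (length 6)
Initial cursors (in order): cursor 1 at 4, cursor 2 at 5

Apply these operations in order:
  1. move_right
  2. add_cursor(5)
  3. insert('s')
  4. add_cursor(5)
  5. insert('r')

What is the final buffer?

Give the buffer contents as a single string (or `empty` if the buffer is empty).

Answer: moaaerssrrasr

Derivation:
After op 1 (move_right): buffer="moaaea" (len 6), cursors c1@5 c2@6, authorship ......
After op 2 (add_cursor(5)): buffer="moaaea" (len 6), cursors c1@5 c3@5 c2@6, authorship ......
After op 3 (insert('s')): buffer="moaaessas" (len 9), cursors c1@7 c3@7 c2@9, authorship .....13.2
After op 4 (add_cursor(5)): buffer="moaaessas" (len 9), cursors c4@5 c1@7 c3@7 c2@9, authorship .....13.2
After op 5 (insert('r')): buffer="moaaerssrrasr" (len 13), cursors c4@6 c1@10 c3@10 c2@13, authorship .....41313.22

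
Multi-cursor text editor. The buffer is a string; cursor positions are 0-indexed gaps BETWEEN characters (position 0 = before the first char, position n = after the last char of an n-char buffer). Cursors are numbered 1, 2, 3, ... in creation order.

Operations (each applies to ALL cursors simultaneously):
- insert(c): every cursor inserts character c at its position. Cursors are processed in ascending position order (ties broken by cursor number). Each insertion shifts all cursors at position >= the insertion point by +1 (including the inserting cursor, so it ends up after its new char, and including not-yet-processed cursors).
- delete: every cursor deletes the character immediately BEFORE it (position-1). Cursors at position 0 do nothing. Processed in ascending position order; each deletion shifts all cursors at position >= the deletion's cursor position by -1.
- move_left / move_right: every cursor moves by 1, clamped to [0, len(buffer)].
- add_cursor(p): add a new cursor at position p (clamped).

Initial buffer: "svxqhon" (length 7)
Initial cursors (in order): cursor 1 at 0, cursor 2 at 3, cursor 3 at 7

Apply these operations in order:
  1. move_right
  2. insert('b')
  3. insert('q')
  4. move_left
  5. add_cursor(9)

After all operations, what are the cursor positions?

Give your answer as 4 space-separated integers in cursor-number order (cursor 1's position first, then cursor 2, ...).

Answer: 2 7 12 9

Derivation:
After op 1 (move_right): buffer="svxqhon" (len 7), cursors c1@1 c2@4 c3@7, authorship .......
After op 2 (insert('b')): buffer="sbvxqbhonb" (len 10), cursors c1@2 c2@6 c3@10, authorship .1...2...3
After op 3 (insert('q')): buffer="sbqvxqbqhonbq" (len 13), cursors c1@3 c2@8 c3@13, authorship .11...22...33
After op 4 (move_left): buffer="sbqvxqbqhonbq" (len 13), cursors c1@2 c2@7 c3@12, authorship .11...22...33
After op 5 (add_cursor(9)): buffer="sbqvxqbqhonbq" (len 13), cursors c1@2 c2@7 c4@9 c3@12, authorship .11...22...33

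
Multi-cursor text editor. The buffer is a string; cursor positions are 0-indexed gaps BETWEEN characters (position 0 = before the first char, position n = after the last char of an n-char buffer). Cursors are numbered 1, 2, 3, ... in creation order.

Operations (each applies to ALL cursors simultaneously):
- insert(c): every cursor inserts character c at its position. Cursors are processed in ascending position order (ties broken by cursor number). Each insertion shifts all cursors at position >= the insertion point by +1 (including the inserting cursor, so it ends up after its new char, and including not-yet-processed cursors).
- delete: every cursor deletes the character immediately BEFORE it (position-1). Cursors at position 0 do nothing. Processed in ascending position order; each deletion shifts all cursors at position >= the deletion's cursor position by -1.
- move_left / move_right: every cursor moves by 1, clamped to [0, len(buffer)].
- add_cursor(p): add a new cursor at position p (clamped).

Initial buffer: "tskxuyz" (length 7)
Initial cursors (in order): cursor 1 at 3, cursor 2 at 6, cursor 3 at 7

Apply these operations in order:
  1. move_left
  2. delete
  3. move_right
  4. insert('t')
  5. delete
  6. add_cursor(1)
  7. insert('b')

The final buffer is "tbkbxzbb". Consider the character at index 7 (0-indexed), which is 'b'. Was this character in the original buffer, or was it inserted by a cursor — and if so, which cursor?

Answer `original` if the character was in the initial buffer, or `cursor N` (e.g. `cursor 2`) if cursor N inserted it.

Answer: cursor 3

Derivation:
After op 1 (move_left): buffer="tskxuyz" (len 7), cursors c1@2 c2@5 c3@6, authorship .......
After op 2 (delete): buffer="tkxz" (len 4), cursors c1@1 c2@3 c3@3, authorship ....
After op 3 (move_right): buffer="tkxz" (len 4), cursors c1@2 c2@4 c3@4, authorship ....
After op 4 (insert('t')): buffer="tktxztt" (len 7), cursors c1@3 c2@7 c3@7, authorship ..1..23
After op 5 (delete): buffer="tkxz" (len 4), cursors c1@2 c2@4 c3@4, authorship ....
After op 6 (add_cursor(1)): buffer="tkxz" (len 4), cursors c4@1 c1@2 c2@4 c3@4, authorship ....
After op 7 (insert('b')): buffer="tbkbxzbb" (len 8), cursors c4@2 c1@4 c2@8 c3@8, authorship .4.1..23
Authorship (.=original, N=cursor N): . 4 . 1 . . 2 3
Index 7: author = 3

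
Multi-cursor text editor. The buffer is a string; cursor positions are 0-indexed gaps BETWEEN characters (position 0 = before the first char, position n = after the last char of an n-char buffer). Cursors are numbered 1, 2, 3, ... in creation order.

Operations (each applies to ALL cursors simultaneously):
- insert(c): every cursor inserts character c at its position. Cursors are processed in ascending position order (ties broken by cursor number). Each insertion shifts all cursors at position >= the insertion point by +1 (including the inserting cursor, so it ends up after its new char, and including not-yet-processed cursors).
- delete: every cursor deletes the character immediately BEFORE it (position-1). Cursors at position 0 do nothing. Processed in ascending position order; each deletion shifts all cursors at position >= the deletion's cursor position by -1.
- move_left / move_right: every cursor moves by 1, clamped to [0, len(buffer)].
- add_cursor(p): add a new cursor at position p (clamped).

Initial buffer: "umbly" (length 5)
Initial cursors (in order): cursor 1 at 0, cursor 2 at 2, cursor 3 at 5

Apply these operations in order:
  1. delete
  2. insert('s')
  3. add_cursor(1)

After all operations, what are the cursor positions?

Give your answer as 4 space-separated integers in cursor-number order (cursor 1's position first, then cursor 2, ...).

After op 1 (delete): buffer="ubl" (len 3), cursors c1@0 c2@1 c3@3, authorship ...
After op 2 (insert('s')): buffer="susbls" (len 6), cursors c1@1 c2@3 c3@6, authorship 1.2..3
After op 3 (add_cursor(1)): buffer="susbls" (len 6), cursors c1@1 c4@1 c2@3 c3@6, authorship 1.2..3

Answer: 1 3 6 1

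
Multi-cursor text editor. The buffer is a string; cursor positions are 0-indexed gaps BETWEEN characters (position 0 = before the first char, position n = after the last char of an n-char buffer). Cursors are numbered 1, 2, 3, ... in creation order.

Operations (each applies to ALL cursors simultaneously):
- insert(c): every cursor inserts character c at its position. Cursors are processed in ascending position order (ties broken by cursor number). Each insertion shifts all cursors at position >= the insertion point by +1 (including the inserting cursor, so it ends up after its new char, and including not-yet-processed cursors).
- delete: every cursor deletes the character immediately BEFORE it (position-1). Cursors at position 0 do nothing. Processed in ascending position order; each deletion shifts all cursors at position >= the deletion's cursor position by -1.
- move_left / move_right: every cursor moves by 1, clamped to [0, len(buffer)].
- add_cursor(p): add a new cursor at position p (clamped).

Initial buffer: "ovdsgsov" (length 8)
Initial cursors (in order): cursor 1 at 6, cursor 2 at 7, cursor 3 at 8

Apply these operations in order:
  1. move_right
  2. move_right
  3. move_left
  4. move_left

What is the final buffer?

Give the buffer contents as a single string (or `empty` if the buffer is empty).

Answer: ovdsgsov

Derivation:
After op 1 (move_right): buffer="ovdsgsov" (len 8), cursors c1@7 c2@8 c3@8, authorship ........
After op 2 (move_right): buffer="ovdsgsov" (len 8), cursors c1@8 c2@8 c3@8, authorship ........
After op 3 (move_left): buffer="ovdsgsov" (len 8), cursors c1@7 c2@7 c3@7, authorship ........
After op 4 (move_left): buffer="ovdsgsov" (len 8), cursors c1@6 c2@6 c3@6, authorship ........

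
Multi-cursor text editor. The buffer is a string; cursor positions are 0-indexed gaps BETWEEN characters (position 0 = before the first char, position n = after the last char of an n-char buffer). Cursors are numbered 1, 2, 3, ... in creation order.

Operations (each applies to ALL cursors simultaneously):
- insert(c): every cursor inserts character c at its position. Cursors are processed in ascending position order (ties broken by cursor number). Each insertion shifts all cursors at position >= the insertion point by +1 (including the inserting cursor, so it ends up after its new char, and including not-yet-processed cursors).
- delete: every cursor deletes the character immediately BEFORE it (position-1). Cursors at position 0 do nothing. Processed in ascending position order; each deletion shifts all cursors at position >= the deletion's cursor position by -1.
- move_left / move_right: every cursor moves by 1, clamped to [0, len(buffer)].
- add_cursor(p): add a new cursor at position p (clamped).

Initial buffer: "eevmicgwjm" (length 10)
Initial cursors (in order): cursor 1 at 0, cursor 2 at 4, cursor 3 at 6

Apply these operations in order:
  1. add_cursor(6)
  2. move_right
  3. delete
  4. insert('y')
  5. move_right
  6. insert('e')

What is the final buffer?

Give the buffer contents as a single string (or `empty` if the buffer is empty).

Answer: yeevmyyyweeejm

Derivation:
After op 1 (add_cursor(6)): buffer="eevmicgwjm" (len 10), cursors c1@0 c2@4 c3@6 c4@6, authorship ..........
After op 2 (move_right): buffer="eevmicgwjm" (len 10), cursors c1@1 c2@5 c3@7 c4@7, authorship ..........
After op 3 (delete): buffer="evmwjm" (len 6), cursors c1@0 c2@3 c3@3 c4@3, authorship ......
After op 4 (insert('y')): buffer="yevmyyywjm" (len 10), cursors c1@1 c2@7 c3@7 c4@7, authorship 1...234...
After op 5 (move_right): buffer="yevmyyywjm" (len 10), cursors c1@2 c2@8 c3@8 c4@8, authorship 1...234...
After op 6 (insert('e')): buffer="yeevmyyyweeejm" (len 14), cursors c1@3 c2@12 c3@12 c4@12, authorship 1.1..234.234..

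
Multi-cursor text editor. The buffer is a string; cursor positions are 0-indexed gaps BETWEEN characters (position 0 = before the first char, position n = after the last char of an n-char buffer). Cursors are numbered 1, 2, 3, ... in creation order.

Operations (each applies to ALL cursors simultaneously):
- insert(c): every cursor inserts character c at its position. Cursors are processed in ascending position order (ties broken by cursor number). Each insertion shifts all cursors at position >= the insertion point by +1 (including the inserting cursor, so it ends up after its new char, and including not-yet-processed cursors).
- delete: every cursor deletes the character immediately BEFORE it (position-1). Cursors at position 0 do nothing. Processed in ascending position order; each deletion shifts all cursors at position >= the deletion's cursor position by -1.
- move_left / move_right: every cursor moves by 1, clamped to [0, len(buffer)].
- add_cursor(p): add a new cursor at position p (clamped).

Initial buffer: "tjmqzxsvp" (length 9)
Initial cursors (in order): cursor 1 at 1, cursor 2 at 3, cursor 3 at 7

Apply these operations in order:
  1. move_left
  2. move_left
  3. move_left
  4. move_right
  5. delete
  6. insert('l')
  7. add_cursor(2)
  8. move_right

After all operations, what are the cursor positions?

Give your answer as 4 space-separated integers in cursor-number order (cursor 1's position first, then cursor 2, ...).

After op 1 (move_left): buffer="tjmqzxsvp" (len 9), cursors c1@0 c2@2 c3@6, authorship .........
After op 2 (move_left): buffer="tjmqzxsvp" (len 9), cursors c1@0 c2@1 c3@5, authorship .........
After op 3 (move_left): buffer="tjmqzxsvp" (len 9), cursors c1@0 c2@0 c3@4, authorship .........
After op 4 (move_right): buffer="tjmqzxsvp" (len 9), cursors c1@1 c2@1 c3@5, authorship .........
After op 5 (delete): buffer="jmqxsvp" (len 7), cursors c1@0 c2@0 c3@3, authorship .......
After op 6 (insert('l')): buffer="lljmqlxsvp" (len 10), cursors c1@2 c2@2 c3@6, authorship 12...3....
After op 7 (add_cursor(2)): buffer="lljmqlxsvp" (len 10), cursors c1@2 c2@2 c4@2 c3@6, authorship 12...3....
After op 8 (move_right): buffer="lljmqlxsvp" (len 10), cursors c1@3 c2@3 c4@3 c3@7, authorship 12...3....

Answer: 3 3 7 3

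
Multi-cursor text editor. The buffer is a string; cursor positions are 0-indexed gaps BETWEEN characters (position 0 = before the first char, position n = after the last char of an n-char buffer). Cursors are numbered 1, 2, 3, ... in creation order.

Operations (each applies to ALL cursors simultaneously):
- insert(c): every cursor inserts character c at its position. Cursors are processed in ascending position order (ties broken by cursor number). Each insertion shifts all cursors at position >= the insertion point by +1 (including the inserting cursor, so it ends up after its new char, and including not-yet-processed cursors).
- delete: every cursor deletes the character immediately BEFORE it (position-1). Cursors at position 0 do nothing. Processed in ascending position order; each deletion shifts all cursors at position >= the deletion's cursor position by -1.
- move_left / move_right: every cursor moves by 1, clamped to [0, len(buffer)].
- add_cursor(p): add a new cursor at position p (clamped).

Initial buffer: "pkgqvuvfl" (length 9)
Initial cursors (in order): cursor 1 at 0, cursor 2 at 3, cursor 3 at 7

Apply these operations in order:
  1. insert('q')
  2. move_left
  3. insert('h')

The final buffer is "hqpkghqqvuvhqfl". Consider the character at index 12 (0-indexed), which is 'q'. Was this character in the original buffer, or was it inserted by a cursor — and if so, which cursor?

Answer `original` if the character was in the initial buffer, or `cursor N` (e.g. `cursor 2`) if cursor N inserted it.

Answer: cursor 3

Derivation:
After op 1 (insert('q')): buffer="qpkgqqvuvqfl" (len 12), cursors c1@1 c2@5 c3@10, authorship 1...2....3..
After op 2 (move_left): buffer="qpkgqqvuvqfl" (len 12), cursors c1@0 c2@4 c3@9, authorship 1...2....3..
After op 3 (insert('h')): buffer="hqpkghqqvuvhqfl" (len 15), cursors c1@1 c2@6 c3@12, authorship 11...22....33..
Authorship (.=original, N=cursor N): 1 1 . . . 2 2 . . . . 3 3 . .
Index 12: author = 3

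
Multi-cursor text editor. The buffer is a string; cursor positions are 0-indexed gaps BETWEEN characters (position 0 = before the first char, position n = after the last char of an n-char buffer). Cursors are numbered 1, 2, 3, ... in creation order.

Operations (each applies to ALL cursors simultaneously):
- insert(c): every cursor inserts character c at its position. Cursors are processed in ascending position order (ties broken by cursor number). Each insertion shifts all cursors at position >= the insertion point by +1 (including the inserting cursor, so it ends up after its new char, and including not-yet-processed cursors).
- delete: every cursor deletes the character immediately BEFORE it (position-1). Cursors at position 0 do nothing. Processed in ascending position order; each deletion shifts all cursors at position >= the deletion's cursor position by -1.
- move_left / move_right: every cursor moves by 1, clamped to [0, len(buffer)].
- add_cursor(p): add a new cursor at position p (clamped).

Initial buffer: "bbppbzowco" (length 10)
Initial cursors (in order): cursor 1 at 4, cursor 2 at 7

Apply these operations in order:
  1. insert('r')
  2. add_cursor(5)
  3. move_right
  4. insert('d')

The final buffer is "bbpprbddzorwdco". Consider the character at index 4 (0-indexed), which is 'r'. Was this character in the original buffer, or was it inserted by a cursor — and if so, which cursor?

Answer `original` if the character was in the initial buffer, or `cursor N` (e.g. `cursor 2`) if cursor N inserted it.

After op 1 (insert('r')): buffer="bbpprbzorwco" (len 12), cursors c1@5 c2@9, authorship ....1...2...
After op 2 (add_cursor(5)): buffer="bbpprbzorwco" (len 12), cursors c1@5 c3@5 c2@9, authorship ....1...2...
After op 3 (move_right): buffer="bbpprbzorwco" (len 12), cursors c1@6 c3@6 c2@10, authorship ....1...2...
After op 4 (insert('d')): buffer="bbpprbddzorwdco" (len 15), cursors c1@8 c3@8 c2@13, authorship ....1.13..2.2..
Authorship (.=original, N=cursor N): . . . . 1 . 1 3 . . 2 . 2 . .
Index 4: author = 1

Answer: cursor 1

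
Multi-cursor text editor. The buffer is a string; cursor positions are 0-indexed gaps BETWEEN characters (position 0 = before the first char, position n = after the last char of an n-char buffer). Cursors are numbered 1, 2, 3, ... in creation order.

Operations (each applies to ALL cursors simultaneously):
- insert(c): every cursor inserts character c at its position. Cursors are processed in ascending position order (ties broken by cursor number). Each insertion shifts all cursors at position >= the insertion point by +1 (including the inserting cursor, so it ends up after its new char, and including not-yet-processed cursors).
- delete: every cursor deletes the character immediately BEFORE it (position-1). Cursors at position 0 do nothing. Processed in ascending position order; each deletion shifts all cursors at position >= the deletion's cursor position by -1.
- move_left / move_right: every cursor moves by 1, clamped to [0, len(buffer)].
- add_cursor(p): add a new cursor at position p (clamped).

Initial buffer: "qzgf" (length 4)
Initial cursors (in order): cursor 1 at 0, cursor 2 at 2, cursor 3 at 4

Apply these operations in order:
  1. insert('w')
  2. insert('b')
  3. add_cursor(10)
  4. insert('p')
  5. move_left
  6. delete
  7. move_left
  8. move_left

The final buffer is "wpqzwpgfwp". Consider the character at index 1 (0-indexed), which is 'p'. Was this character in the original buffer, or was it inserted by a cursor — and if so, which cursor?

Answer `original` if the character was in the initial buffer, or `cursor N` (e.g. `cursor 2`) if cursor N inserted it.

After op 1 (insert('w')): buffer="wqzwgfw" (len 7), cursors c1@1 c2@4 c3@7, authorship 1..2..3
After op 2 (insert('b')): buffer="wbqzwbgfwb" (len 10), cursors c1@2 c2@6 c3@10, authorship 11..22..33
After op 3 (add_cursor(10)): buffer="wbqzwbgfwb" (len 10), cursors c1@2 c2@6 c3@10 c4@10, authorship 11..22..33
After op 4 (insert('p')): buffer="wbpqzwbpgfwbpp" (len 14), cursors c1@3 c2@8 c3@14 c4@14, authorship 111..222..3334
After op 5 (move_left): buffer="wbpqzwbpgfwbpp" (len 14), cursors c1@2 c2@7 c3@13 c4@13, authorship 111..222..3334
After op 6 (delete): buffer="wpqzwpgfwp" (len 10), cursors c1@1 c2@5 c3@9 c4@9, authorship 11..22..34
After op 7 (move_left): buffer="wpqzwpgfwp" (len 10), cursors c1@0 c2@4 c3@8 c4@8, authorship 11..22..34
After op 8 (move_left): buffer="wpqzwpgfwp" (len 10), cursors c1@0 c2@3 c3@7 c4@7, authorship 11..22..34
Authorship (.=original, N=cursor N): 1 1 . . 2 2 . . 3 4
Index 1: author = 1

Answer: cursor 1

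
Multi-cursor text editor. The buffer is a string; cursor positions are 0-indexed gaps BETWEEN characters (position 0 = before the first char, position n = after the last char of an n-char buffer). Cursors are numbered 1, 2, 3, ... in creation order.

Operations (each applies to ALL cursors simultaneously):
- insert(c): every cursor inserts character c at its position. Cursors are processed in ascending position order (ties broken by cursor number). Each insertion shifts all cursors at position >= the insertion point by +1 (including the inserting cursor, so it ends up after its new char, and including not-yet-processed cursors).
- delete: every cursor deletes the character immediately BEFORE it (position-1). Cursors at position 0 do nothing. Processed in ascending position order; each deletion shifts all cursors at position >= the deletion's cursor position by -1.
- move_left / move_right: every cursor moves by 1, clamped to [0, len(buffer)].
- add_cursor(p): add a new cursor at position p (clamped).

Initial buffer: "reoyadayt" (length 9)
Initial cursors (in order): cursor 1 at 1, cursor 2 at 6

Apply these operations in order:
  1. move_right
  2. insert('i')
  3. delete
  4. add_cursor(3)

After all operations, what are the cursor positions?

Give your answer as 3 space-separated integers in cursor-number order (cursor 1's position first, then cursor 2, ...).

Answer: 2 7 3

Derivation:
After op 1 (move_right): buffer="reoyadayt" (len 9), cursors c1@2 c2@7, authorship .........
After op 2 (insert('i')): buffer="reioyadaiyt" (len 11), cursors c1@3 c2@9, authorship ..1.....2..
After op 3 (delete): buffer="reoyadayt" (len 9), cursors c1@2 c2@7, authorship .........
After op 4 (add_cursor(3)): buffer="reoyadayt" (len 9), cursors c1@2 c3@3 c2@7, authorship .........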